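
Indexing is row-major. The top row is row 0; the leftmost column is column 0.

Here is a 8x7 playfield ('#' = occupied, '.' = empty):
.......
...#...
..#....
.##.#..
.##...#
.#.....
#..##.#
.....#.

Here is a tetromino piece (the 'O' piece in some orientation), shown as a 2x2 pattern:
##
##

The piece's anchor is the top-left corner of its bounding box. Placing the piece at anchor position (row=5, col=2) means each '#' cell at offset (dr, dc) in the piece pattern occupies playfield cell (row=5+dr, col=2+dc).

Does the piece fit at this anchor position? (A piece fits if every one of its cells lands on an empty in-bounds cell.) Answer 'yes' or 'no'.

Check each piece cell at anchor (5, 2):
  offset (0,0) -> (5,2): empty -> OK
  offset (0,1) -> (5,3): empty -> OK
  offset (1,0) -> (6,2): empty -> OK
  offset (1,1) -> (6,3): occupied ('#') -> FAIL
All cells valid: no

Answer: no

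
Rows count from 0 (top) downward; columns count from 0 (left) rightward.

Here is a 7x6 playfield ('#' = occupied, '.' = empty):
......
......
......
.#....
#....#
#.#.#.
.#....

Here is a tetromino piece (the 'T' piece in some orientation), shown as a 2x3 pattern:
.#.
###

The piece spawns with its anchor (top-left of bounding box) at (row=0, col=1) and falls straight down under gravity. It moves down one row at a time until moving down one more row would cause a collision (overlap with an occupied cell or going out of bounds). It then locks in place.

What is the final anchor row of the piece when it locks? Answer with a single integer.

Spawn at (row=0, col=1). Try each row:
  row 0: fits
  row 1: fits
  row 2: blocked -> lock at row 1

Answer: 1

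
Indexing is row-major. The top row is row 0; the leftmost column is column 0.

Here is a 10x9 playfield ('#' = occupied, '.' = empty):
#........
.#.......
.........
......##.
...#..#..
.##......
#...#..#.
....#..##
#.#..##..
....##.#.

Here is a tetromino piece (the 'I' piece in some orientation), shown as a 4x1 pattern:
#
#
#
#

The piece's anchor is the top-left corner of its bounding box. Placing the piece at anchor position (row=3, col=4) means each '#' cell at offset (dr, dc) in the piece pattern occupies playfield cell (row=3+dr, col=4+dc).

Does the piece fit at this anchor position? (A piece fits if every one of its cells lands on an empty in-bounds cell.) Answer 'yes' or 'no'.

Check each piece cell at anchor (3, 4):
  offset (0,0) -> (3,4): empty -> OK
  offset (1,0) -> (4,4): empty -> OK
  offset (2,0) -> (5,4): empty -> OK
  offset (3,0) -> (6,4): occupied ('#') -> FAIL
All cells valid: no

Answer: no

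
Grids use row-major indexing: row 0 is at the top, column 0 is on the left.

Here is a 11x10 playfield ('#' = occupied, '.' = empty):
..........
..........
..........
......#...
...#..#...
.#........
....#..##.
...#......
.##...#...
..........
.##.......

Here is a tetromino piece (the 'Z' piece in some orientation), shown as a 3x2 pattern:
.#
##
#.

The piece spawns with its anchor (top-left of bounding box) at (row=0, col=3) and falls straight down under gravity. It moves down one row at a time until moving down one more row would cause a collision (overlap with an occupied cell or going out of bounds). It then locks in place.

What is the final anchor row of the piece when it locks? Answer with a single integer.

Answer: 1

Derivation:
Spawn at (row=0, col=3). Try each row:
  row 0: fits
  row 1: fits
  row 2: blocked -> lock at row 1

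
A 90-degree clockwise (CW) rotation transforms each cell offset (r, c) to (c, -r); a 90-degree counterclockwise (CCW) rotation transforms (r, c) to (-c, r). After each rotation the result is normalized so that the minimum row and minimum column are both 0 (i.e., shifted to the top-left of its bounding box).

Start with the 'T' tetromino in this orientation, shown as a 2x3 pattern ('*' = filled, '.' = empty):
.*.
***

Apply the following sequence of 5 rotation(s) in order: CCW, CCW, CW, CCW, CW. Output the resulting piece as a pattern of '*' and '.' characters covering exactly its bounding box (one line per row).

Answer: .*
**
.*

Derivation:
Start:
.*.
***
After rotation 1 (CCW):
.*
**
.*
After rotation 2 (CCW):
***
.*.
After rotation 3 (CW):
.*
**
.*
After rotation 4 (CCW):
***
.*.
After rotation 5 (CW):
.*
**
.*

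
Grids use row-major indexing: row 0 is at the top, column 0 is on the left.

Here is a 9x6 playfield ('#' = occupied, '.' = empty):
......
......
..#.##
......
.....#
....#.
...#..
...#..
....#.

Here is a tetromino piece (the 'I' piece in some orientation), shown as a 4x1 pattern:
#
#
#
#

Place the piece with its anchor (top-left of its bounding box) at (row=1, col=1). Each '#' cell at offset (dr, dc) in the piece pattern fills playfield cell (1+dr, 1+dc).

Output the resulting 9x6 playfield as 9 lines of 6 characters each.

Fill (1+0,1+0) = (1,1)
Fill (1+1,1+0) = (2,1)
Fill (1+2,1+0) = (3,1)
Fill (1+3,1+0) = (4,1)

Answer: ......
.#....
.##.##
.#....
.#...#
....#.
...#..
...#..
....#.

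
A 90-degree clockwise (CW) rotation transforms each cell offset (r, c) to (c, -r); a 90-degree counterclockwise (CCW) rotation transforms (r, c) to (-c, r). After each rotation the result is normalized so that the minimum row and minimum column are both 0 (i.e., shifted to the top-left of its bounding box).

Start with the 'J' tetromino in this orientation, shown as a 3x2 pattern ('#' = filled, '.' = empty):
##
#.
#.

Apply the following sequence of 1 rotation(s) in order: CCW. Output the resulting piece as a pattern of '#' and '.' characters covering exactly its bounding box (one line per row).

Start:
##
#.
#.
After rotation 1 (CCW):
#..
###

Answer: #..
###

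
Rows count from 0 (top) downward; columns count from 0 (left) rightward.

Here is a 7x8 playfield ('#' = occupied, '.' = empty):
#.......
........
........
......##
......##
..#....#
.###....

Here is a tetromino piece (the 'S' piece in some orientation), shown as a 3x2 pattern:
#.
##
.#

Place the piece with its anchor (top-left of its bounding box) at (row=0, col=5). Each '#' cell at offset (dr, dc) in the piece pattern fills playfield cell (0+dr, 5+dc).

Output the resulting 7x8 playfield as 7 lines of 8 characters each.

Fill (0+0,5+0) = (0,5)
Fill (0+1,5+0) = (1,5)
Fill (0+1,5+1) = (1,6)
Fill (0+2,5+1) = (2,6)

Answer: #....#..
.....##.
......#.
......##
......##
..#....#
.###....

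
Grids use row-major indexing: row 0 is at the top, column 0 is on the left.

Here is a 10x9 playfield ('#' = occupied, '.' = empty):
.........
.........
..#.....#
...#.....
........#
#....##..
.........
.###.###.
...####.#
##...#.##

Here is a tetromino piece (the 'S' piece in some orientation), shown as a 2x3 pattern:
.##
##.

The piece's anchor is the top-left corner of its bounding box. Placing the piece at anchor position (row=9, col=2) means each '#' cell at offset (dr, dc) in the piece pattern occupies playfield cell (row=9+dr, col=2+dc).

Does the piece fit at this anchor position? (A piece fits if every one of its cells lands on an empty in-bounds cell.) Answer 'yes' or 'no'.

Check each piece cell at anchor (9, 2):
  offset (0,1) -> (9,3): empty -> OK
  offset (0,2) -> (9,4): empty -> OK
  offset (1,0) -> (10,2): out of bounds -> FAIL
  offset (1,1) -> (10,3): out of bounds -> FAIL
All cells valid: no

Answer: no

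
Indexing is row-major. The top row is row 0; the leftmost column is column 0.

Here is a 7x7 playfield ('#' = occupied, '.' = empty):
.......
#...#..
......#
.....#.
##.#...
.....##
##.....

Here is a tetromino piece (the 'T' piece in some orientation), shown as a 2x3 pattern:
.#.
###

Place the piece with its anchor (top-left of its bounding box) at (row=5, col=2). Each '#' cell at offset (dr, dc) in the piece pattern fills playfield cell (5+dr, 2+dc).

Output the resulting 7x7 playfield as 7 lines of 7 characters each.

Fill (5+0,2+1) = (5,3)
Fill (5+1,2+0) = (6,2)
Fill (5+1,2+1) = (6,3)
Fill (5+1,2+2) = (6,4)

Answer: .......
#...#..
......#
.....#.
##.#...
...#.##
#####..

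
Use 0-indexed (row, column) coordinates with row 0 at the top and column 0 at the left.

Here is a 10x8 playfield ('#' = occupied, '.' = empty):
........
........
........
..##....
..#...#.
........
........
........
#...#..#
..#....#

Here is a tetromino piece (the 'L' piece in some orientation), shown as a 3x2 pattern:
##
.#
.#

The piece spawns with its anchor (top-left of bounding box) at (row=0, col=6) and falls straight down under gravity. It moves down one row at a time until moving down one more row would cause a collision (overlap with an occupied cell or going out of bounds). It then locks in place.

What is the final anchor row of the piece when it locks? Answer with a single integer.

Answer: 3

Derivation:
Spawn at (row=0, col=6). Try each row:
  row 0: fits
  row 1: fits
  row 2: fits
  row 3: fits
  row 4: blocked -> lock at row 3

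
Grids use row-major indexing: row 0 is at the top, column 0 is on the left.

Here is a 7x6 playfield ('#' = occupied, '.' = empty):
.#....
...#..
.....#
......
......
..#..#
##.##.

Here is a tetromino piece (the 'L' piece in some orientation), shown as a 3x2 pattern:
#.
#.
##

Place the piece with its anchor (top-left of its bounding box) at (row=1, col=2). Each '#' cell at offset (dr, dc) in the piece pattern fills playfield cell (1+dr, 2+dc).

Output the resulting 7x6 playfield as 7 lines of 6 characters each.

Answer: .#....
..##..
..#..#
..##..
......
..#..#
##.##.

Derivation:
Fill (1+0,2+0) = (1,2)
Fill (1+1,2+0) = (2,2)
Fill (1+2,2+0) = (3,2)
Fill (1+2,2+1) = (3,3)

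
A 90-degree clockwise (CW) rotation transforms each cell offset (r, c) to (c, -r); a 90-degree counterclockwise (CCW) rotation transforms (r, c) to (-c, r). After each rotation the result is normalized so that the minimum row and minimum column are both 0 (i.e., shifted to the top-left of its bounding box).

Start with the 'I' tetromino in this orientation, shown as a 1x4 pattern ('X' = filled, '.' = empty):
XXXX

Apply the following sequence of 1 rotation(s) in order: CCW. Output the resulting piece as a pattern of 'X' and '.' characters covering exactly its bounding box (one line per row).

Start:
XXXX
After rotation 1 (CCW):
X
X
X
X

Answer: X
X
X
X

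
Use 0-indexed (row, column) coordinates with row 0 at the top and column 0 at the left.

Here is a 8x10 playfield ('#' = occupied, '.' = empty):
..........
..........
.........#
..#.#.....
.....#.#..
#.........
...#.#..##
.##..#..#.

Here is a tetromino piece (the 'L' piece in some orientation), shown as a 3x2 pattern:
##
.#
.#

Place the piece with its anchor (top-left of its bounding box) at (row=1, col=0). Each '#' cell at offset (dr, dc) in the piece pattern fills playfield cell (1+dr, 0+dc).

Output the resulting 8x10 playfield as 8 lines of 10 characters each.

Fill (1+0,0+0) = (1,0)
Fill (1+0,0+1) = (1,1)
Fill (1+1,0+1) = (2,1)
Fill (1+2,0+1) = (3,1)

Answer: ..........
##........
.#.......#
.##.#.....
.....#.#..
#.........
...#.#..##
.##..#..#.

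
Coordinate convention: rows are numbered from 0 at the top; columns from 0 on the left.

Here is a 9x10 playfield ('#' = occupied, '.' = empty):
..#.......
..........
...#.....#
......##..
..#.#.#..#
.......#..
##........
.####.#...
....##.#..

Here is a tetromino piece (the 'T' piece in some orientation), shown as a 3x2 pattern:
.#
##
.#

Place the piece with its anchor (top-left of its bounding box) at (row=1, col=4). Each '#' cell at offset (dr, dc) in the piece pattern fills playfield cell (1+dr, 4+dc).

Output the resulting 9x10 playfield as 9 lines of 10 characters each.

Fill (1+0,4+1) = (1,5)
Fill (1+1,4+0) = (2,4)
Fill (1+1,4+1) = (2,5)
Fill (1+2,4+1) = (3,5)

Answer: ..#.......
.....#....
...###...#
.....###..
..#.#.#..#
.......#..
##........
.####.#...
....##.#..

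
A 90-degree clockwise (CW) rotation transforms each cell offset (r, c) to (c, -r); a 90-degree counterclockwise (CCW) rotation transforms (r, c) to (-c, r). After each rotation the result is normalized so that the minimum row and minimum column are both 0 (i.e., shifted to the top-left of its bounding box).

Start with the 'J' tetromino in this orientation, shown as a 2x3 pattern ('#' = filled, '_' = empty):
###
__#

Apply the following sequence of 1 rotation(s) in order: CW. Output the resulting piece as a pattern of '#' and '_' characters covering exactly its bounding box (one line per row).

Start:
###
__#
After rotation 1 (CW):
_#
_#
##

Answer: _#
_#
##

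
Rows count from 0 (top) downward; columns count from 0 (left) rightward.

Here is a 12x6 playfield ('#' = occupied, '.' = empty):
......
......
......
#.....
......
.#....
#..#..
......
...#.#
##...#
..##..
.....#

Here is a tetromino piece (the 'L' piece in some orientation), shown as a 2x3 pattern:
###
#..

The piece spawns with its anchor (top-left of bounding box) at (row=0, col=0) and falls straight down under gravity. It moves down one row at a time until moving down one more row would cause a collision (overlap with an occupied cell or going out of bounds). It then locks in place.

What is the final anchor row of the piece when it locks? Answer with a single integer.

Spawn at (row=0, col=0). Try each row:
  row 0: fits
  row 1: fits
  row 2: blocked -> lock at row 1

Answer: 1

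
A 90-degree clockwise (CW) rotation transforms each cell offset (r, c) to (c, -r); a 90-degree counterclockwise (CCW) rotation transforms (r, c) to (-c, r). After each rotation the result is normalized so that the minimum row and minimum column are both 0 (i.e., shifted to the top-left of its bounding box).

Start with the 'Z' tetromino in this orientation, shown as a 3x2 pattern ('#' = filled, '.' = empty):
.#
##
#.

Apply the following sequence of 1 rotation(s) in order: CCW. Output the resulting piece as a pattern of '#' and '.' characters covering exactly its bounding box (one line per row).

Answer: ##.
.##

Derivation:
Start:
.#
##
#.
After rotation 1 (CCW):
##.
.##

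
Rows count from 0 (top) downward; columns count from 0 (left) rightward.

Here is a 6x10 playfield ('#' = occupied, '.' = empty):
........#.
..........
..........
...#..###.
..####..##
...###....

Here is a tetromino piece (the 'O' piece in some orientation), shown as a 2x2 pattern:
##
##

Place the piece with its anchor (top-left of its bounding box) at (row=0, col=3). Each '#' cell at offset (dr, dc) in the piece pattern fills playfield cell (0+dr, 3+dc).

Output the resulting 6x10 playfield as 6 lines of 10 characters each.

Answer: ...##...#.
...##.....
..........
...#..###.
..####..##
...###....

Derivation:
Fill (0+0,3+0) = (0,3)
Fill (0+0,3+1) = (0,4)
Fill (0+1,3+0) = (1,3)
Fill (0+1,3+1) = (1,4)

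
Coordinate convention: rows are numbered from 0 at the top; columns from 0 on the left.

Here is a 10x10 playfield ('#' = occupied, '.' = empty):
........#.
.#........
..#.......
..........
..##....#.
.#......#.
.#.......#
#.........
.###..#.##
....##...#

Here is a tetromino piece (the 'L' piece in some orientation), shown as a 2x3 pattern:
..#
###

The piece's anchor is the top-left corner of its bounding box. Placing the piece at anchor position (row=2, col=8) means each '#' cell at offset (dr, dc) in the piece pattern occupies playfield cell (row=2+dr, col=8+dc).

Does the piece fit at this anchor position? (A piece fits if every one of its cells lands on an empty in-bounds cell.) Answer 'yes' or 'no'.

Check each piece cell at anchor (2, 8):
  offset (0,2) -> (2,10): out of bounds -> FAIL
  offset (1,0) -> (3,8): empty -> OK
  offset (1,1) -> (3,9): empty -> OK
  offset (1,2) -> (3,10): out of bounds -> FAIL
All cells valid: no

Answer: no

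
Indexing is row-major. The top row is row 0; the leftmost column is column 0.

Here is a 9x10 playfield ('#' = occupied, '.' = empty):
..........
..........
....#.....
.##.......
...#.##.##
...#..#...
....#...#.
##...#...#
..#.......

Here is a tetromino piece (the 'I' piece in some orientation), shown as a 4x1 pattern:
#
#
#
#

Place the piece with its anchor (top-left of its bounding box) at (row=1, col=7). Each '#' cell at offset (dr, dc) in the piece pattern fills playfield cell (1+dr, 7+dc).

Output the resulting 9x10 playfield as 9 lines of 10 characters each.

Fill (1+0,7+0) = (1,7)
Fill (1+1,7+0) = (2,7)
Fill (1+2,7+0) = (3,7)
Fill (1+3,7+0) = (4,7)

Answer: ..........
.......#..
....#..#..
.##....#..
...#.#####
...#..#...
....#...#.
##...#...#
..#.......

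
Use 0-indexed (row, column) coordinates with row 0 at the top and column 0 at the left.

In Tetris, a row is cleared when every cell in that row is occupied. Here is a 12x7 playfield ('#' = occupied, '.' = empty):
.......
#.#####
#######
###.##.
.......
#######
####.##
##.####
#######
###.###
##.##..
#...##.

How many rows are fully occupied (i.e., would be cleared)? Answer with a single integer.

Answer: 3

Derivation:
Check each row:
  row 0: 7 empty cells -> not full
  row 1: 1 empty cell -> not full
  row 2: 0 empty cells -> FULL (clear)
  row 3: 2 empty cells -> not full
  row 4: 7 empty cells -> not full
  row 5: 0 empty cells -> FULL (clear)
  row 6: 1 empty cell -> not full
  row 7: 1 empty cell -> not full
  row 8: 0 empty cells -> FULL (clear)
  row 9: 1 empty cell -> not full
  row 10: 3 empty cells -> not full
  row 11: 4 empty cells -> not full
Total rows cleared: 3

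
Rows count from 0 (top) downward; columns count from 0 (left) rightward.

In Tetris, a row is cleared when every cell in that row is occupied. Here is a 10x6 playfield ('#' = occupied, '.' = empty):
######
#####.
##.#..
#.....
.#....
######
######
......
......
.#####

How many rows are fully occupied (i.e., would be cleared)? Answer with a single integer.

Answer: 3

Derivation:
Check each row:
  row 0: 0 empty cells -> FULL (clear)
  row 1: 1 empty cell -> not full
  row 2: 3 empty cells -> not full
  row 3: 5 empty cells -> not full
  row 4: 5 empty cells -> not full
  row 5: 0 empty cells -> FULL (clear)
  row 6: 0 empty cells -> FULL (clear)
  row 7: 6 empty cells -> not full
  row 8: 6 empty cells -> not full
  row 9: 1 empty cell -> not full
Total rows cleared: 3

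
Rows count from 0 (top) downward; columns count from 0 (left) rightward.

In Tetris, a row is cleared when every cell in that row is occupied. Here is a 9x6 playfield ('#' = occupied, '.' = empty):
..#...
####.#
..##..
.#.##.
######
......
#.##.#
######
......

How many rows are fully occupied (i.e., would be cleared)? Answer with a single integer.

Answer: 2

Derivation:
Check each row:
  row 0: 5 empty cells -> not full
  row 1: 1 empty cell -> not full
  row 2: 4 empty cells -> not full
  row 3: 3 empty cells -> not full
  row 4: 0 empty cells -> FULL (clear)
  row 5: 6 empty cells -> not full
  row 6: 2 empty cells -> not full
  row 7: 0 empty cells -> FULL (clear)
  row 8: 6 empty cells -> not full
Total rows cleared: 2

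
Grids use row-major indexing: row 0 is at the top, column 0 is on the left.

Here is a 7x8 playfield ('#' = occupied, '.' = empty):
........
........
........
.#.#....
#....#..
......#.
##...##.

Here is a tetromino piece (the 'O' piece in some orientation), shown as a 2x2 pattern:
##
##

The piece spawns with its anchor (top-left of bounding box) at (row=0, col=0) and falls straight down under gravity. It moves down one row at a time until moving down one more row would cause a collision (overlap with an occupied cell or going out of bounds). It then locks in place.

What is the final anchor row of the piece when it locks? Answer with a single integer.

Answer: 1

Derivation:
Spawn at (row=0, col=0). Try each row:
  row 0: fits
  row 1: fits
  row 2: blocked -> lock at row 1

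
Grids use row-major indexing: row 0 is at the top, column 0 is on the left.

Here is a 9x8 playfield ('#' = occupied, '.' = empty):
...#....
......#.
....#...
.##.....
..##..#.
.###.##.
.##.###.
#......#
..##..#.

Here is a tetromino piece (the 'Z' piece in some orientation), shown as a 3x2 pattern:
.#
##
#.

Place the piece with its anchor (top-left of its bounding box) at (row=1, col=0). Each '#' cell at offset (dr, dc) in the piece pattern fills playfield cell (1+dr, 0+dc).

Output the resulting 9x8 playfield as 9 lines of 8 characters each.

Answer: ...#....
.#....#.
##..#...
###.....
..##..#.
.###.##.
.##.###.
#......#
..##..#.

Derivation:
Fill (1+0,0+1) = (1,1)
Fill (1+1,0+0) = (2,0)
Fill (1+1,0+1) = (2,1)
Fill (1+2,0+0) = (3,0)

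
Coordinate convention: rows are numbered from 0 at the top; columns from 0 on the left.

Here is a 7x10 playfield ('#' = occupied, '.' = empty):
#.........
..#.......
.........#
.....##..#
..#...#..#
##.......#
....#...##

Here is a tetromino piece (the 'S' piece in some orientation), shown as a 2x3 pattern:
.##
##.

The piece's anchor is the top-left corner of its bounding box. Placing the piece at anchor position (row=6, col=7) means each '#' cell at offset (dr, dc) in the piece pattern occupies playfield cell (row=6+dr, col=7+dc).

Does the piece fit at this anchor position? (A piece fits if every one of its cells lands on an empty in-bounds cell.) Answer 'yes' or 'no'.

Check each piece cell at anchor (6, 7):
  offset (0,1) -> (6,8): occupied ('#') -> FAIL
  offset (0,2) -> (6,9): occupied ('#') -> FAIL
  offset (1,0) -> (7,7): out of bounds -> FAIL
  offset (1,1) -> (7,8): out of bounds -> FAIL
All cells valid: no

Answer: no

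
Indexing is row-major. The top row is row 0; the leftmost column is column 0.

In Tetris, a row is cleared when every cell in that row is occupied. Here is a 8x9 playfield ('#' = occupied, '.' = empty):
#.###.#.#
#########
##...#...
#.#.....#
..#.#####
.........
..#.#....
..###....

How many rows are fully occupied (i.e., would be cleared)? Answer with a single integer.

Check each row:
  row 0: 3 empty cells -> not full
  row 1: 0 empty cells -> FULL (clear)
  row 2: 6 empty cells -> not full
  row 3: 6 empty cells -> not full
  row 4: 3 empty cells -> not full
  row 5: 9 empty cells -> not full
  row 6: 7 empty cells -> not full
  row 7: 6 empty cells -> not full
Total rows cleared: 1

Answer: 1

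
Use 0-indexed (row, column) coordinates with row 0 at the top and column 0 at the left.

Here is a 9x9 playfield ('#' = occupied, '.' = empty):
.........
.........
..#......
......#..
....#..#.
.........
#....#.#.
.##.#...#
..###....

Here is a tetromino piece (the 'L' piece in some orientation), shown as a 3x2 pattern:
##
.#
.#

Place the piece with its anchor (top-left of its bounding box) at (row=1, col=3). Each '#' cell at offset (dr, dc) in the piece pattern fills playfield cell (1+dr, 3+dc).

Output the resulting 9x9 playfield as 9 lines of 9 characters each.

Answer: .........
...##....
..#.#....
....#.#..
....#..#.
.........
#....#.#.
.##.#...#
..###....

Derivation:
Fill (1+0,3+0) = (1,3)
Fill (1+0,3+1) = (1,4)
Fill (1+1,3+1) = (2,4)
Fill (1+2,3+1) = (3,4)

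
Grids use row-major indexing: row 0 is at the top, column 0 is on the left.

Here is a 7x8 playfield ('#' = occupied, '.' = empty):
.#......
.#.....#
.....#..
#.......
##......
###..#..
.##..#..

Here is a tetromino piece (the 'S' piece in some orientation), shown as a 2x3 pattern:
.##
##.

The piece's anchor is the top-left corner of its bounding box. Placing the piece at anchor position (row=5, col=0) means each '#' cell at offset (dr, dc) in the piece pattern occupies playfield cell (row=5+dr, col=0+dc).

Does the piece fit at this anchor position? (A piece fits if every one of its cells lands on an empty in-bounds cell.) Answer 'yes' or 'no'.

Answer: no

Derivation:
Check each piece cell at anchor (5, 0):
  offset (0,1) -> (5,1): occupied ('#') -> FAIL
  offset (0,2) -> (5,2): occupied ('#') -> FAIL
  offset (1,0) -> (6,0): empty -> OK
  offset (1,1) -> (6,1): occupied ('#') -> FAIL
All cells valid: no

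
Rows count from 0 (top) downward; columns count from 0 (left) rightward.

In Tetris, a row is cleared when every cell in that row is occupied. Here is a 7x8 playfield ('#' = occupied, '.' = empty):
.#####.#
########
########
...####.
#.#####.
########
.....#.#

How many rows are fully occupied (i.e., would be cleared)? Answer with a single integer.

Answer: 3

Derivation:
Check each row:
  row 0: 2 empty cells -> not full
  row 1: 0 empty cells -> FULL (clear)
  row 2: 0 empty cells -> FULL (clear)
  row 3: 4 empty cells -> not full
  row 4: 2 empty cells -> not full
  row 5: 0 empty cells -> FULL (clear)
  row 6: 6 empty cells -> not full
Total rows cleared: 3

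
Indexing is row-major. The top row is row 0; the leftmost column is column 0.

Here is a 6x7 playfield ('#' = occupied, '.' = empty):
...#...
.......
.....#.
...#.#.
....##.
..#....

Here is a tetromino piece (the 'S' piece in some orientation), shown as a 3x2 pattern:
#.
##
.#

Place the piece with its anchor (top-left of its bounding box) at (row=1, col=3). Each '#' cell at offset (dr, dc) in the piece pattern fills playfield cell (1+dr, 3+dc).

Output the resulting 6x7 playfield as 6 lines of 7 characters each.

Answer: ...#...
...#...
...###.
...###.
....##.
..#....

Derivation:
Fill (1+0,3+0) = (1,3)
Fill (1+1,3+0) = (2,3)
Fill (1+1,3+1) = (2,4)
Fill (1+2,3+1) = (3,4)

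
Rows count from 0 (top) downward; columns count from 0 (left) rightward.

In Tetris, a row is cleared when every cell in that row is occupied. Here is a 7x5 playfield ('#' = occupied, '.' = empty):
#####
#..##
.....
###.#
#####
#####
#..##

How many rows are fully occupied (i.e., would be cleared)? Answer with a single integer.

Check each row:
  row 0: 0 empty cells -> FULL (clear)
  row 1: 2 empty cells -> not full
  row 2: 5 empty cells -> not full
  row 3: 1 empty cell -> not full
  row 4: 0 empty cells -> FULL (clear)
  row 5: 0 empty cells -> FULL (clear)
  row 6: 2 empty cells -> not full
Total rows cleared: 3

Answer: 3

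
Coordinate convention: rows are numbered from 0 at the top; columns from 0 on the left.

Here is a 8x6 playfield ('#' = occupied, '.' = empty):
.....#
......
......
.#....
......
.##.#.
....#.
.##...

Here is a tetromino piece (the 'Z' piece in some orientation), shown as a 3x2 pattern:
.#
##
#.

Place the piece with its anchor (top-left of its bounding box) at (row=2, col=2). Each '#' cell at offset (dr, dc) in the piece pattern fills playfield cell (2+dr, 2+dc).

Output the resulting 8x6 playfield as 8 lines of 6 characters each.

Answer: .....#
......
...#..
.###..
..#...
.##.#.
....#.
.##...

Derivation:
Fill (2+0,2+1) = (2,3)
Fill (2+1,2+0) = (3,2)
Fill (2+1,2+1) = (3,3)
Fill (2+2,2+0) = (4,2)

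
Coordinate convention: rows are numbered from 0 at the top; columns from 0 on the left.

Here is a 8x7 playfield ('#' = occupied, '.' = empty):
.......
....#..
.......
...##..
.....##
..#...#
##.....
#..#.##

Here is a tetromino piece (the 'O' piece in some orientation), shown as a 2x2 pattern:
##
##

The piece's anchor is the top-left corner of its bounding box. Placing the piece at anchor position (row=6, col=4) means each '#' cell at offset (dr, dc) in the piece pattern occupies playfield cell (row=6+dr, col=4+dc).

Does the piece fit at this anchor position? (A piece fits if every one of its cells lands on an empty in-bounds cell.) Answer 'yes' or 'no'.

Check each piece cell at anchor (6, 4):
  offset (0,0) -> (6,4): empty -> OK
  offset (0,1) -> (6,5): empty -> OK
  offset (1,0) -> (7,4): empty -> OK
  offset (1,1) -> (7,5): occupied ('#') -> FAIL
All cells valid: no

Answer: no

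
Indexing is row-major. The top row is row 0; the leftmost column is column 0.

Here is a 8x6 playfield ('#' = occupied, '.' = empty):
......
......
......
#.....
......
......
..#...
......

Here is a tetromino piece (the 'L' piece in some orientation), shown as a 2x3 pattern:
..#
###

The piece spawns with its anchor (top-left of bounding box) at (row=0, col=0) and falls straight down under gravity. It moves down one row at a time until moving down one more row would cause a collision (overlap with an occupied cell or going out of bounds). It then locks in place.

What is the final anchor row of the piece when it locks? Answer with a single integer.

Spawn at (row=0, col=0). Try each row:
  row 0: fits
  row 1: fits
  row 2: blocked -> lock at row 1

Answer: 1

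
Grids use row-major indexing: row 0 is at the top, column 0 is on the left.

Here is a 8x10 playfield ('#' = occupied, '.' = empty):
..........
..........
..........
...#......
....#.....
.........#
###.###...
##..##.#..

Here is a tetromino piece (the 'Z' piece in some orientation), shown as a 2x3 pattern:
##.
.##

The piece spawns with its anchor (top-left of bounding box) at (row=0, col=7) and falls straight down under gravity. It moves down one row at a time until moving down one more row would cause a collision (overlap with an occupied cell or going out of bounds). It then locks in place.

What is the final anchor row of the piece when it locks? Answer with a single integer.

Answer: 3

Derivation:
Spawn at (row=0, col=7). Try each row:
  row 0: fits
  row 1: fits
  row 2: fits
  row 3: fits
  row 4: blocked -> lock at row 3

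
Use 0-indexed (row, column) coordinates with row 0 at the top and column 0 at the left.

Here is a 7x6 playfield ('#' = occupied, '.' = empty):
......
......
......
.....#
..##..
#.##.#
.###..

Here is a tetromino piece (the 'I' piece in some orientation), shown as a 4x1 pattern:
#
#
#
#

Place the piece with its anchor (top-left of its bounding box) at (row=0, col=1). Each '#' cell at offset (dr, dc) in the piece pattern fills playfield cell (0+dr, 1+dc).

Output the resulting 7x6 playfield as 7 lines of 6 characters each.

Answer: .#....
.#....
.#....
.#...#
..##..
#.##.#
.###..

Derivation:
Fill (0+0,1+0) = (0,1)
Fill (0+1,1+0) = (1,1)
Fill (0+2,1+0) = (2,1)
Fill (0+3,1+0) = (3,1)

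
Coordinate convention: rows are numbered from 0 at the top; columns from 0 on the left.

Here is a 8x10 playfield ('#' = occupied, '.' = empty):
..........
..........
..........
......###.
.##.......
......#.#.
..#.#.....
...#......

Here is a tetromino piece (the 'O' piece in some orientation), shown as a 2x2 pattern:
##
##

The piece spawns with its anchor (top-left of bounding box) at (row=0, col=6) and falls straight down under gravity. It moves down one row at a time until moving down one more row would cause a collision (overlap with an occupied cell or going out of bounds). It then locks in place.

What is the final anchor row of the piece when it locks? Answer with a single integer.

Spawn at (row=0, col=6). Try each row:
  row 0: fits
  row 1: fits
  row 2: blocked -> lock at row 1

Answer: 1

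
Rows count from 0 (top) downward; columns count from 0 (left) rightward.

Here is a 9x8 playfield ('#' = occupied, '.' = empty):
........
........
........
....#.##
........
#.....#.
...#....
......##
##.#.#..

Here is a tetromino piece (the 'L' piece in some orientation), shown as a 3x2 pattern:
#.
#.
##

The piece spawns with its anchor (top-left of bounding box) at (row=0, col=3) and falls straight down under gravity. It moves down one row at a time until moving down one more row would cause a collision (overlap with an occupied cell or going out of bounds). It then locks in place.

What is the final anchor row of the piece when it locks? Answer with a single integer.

Answer: 0

Derivation:
Spawn at (row=0, col=3). Try each row:
  row 0: fits
  row 1: blocked -> lock at row 0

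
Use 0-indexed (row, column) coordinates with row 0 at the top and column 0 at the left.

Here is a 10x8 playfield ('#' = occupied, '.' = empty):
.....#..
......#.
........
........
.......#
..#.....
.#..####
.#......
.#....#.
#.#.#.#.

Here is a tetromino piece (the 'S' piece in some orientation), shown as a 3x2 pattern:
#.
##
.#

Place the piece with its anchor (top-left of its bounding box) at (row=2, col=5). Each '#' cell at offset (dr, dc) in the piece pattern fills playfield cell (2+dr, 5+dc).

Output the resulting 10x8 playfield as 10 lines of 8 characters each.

Answer: .....#..
......#.
.....#..
.....##.
......##
..#.....
.#..####
.#......
.#....#.
#.#.#.#.

Derivation:
Fill (2+0,5+0) = (2,5)
Fill (2+1,5+0) = (3,5)
Fill (2+1,5+1) = (3,6)
Fill (2+2,5+1) = (4,6)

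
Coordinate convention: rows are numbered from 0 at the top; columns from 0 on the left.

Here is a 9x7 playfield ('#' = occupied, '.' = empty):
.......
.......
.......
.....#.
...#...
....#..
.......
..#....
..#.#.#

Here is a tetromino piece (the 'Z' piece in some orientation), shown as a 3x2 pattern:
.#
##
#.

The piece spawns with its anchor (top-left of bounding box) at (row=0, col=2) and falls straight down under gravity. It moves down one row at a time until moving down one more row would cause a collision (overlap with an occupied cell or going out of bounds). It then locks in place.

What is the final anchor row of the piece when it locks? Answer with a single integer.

Spawn at (row=0, col=2). Try each row:
  row 0: fits
  row 1: fits
  row 2: fits
  row 3: blocked -> lock at row 2

Answer: 2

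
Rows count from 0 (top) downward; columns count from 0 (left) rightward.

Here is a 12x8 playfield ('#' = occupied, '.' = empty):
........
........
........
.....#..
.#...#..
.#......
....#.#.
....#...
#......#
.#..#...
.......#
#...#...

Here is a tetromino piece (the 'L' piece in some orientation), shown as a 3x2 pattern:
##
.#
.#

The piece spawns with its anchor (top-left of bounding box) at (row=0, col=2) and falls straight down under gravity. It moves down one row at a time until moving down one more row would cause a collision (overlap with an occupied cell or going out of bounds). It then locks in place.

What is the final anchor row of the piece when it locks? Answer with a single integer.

Spawn at (row=0, col=2). Try each row:
  row 0: fits
  row 1: fits
  row 2: fits
  row 3: fits
  row 4: fits
  row 5: fits
  row 6: fits
  row 7: fits
  row 8: fits
  row 9: fits
  row 10: blocked -> lock at row 9

Answer: 9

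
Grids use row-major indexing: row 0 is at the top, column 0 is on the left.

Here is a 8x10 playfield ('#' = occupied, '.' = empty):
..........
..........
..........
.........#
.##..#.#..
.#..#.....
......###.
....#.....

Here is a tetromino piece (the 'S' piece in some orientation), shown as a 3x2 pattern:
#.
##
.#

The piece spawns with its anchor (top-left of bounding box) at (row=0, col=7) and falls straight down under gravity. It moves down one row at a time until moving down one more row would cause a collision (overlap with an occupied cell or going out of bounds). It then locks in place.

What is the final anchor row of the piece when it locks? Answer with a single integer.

Spawn at (row=0, col=7). Try each row:
  row 0: fits
  row 1: fits
  row 2: fits
  row 3: blocked -> lock at row 2

Answer: 2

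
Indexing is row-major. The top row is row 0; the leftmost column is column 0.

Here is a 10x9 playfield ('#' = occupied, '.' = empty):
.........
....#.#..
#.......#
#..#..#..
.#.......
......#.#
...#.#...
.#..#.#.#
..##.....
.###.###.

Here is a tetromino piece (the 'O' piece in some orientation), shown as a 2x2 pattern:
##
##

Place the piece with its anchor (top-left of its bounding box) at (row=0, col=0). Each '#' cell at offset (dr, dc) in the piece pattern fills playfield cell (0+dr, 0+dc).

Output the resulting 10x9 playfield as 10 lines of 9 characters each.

Fill (0+0,0+0) = (0,0)
Fill (0+0,0+1) = (0,1)
Fill (0+1,0+0) = (1,0)
Fill (0+1,0+1) = (1,1)

Answer: ##.......
##..#.#..
#.......#
#..#..#..
.#.......
......#.#
...#.#...
.#..#.#.#
..##.....
.###.###.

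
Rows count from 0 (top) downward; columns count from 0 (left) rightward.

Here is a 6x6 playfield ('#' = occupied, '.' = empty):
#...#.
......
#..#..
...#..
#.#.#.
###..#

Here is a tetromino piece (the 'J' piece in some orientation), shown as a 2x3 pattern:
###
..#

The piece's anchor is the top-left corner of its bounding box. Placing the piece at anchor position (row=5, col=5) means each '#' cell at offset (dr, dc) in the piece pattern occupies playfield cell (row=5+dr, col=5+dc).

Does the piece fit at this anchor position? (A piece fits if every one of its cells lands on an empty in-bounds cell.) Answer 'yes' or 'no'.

Answer: no

Derivation:
Check each piece cell at anchor (5, 5):
  offset (0,0) -> (5,5): occupied ('#') -> FAIL
  offset (0,1) -> (5,6): out of bounds -> FAIL
  offset (0,2) -> (5,7): out of bounds -> FAIL
  offset (1,2) -> (6,7): out of bounds -> FAIL
All cells valid: no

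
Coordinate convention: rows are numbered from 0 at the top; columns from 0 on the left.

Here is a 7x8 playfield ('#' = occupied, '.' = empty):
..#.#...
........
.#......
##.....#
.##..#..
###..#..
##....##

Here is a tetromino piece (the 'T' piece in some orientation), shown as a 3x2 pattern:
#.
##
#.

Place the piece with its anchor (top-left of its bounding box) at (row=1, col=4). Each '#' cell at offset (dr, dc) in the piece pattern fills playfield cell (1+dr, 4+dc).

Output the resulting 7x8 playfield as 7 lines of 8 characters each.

Answer: ..#.#...
....#...
.#..##..
##..#..#
.##..#..
###..#..
##....##

Derivation:
Fill (1+0,4+0) = (1,4)
Fill (1+1,4+0) = (2,4)
Fill (1+1,4+1) = (2,5)
Fill (1+2,4+0) = (3,4)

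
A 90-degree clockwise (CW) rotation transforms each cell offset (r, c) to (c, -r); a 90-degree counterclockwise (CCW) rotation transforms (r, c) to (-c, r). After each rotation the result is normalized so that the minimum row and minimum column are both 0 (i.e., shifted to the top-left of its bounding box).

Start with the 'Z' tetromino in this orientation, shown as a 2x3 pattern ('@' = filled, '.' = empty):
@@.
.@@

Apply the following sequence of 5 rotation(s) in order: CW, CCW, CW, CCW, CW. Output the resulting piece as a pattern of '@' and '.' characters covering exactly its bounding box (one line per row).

Answer: .@
@@
@.

Derivation:
Start:
@@.
.@@
After rotation 1 (CW):
.@
@@
@.
After rotation 2 (CCW):
@@.
.@@
After rotation 3 (CW):
.@
@@
@.
After rotation 4 (CCW):
@@.
.@@
After rotation 5 (CW):
.@
@@
@.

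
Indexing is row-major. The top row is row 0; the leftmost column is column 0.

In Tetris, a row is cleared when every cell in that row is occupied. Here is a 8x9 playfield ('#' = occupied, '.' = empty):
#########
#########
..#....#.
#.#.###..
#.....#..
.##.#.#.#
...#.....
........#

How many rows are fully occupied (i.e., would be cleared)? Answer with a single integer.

Check each row:
  row 0: 0 empty cells -> FULL (clear)
  row 1: 0 empty cells -> FULL (clear)
  row 2: 7 empty cells -> not full
  row 3: 4 empty cells -> not full
  row 4: 7 empty cells -> not full
  row 5: 4 empty cells -> not full
  row 6: 8 empty cells -> not full
  row 7: 8 empty cells -> not full
Total rows cleared: 2

Answer: 2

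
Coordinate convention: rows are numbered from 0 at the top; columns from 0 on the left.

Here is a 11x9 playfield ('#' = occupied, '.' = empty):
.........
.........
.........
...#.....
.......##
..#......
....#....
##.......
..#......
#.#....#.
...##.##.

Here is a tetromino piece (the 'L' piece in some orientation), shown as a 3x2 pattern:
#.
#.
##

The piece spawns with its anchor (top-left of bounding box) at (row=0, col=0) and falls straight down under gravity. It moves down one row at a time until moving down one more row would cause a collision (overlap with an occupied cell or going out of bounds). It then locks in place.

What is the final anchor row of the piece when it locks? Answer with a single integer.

Answer: 4

Derivation:
Spawn at (row=0, col=0). Try each row:
  row 0: fits
  row 1: fits
  row 2: fits
  row 3: fits
  row 4: fits
  row 5: blocked -> lock at row 4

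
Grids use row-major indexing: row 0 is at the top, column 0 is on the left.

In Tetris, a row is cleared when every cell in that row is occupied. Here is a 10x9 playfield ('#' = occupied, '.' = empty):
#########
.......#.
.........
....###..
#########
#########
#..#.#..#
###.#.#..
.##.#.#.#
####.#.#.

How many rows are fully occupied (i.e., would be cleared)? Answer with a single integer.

Answer: 3

Derivation:
Check each row:
  row 0: 0 empty cells -> FULL (clear)
  row 1: 8 empty cells -> not full
  row 2: 9 empty cells -> not full
  row 3: 6 empty cells -> not full
  row 4: 0 empty cells -> FULL (clear)
  row 5: 0 empty cells -> FULL (clear)
  row 6: 5 empty cells -> not full
  row 7: 4 empty cells -> not full
  row 8: 4 empty cells -> not full
  row 9: 3 empty cells -> not full
Total rows cleared: 3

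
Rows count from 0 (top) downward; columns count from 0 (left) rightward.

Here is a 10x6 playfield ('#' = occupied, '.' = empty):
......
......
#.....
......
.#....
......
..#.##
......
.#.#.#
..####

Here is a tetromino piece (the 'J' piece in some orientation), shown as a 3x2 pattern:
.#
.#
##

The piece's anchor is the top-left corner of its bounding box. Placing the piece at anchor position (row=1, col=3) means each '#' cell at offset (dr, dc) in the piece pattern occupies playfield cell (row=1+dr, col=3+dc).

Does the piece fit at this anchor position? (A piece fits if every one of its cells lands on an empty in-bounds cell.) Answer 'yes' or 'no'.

Check each piece cell at anchor (1, 3):
  offset (0,1) -> (1,4): empty -> OK
  offset (1,1) -> (2,4): empty -> OK
  offset (2,0) -> (3,3): empty -> OK
  offset (2,1) -> (3,4): empty -> OK
All cells valid: yes

Answer: yes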